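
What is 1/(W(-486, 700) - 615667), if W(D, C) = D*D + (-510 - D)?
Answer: -1/379495 ≈ -2.6351e-6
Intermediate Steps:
W(D, C) = -510 + D**2 - D (W(D, C) = D**2 + (-510 - D) = -510 + D**2 - D)
1/(W(-486, 700) - 615667) = 1/((-510 + (-486)**2 - 1*(-486)) - 615667) = 1/((-510 + 236196 + 486) - 615667) = 1/(236172 - 615667) = 1/(-379495) = -1/379495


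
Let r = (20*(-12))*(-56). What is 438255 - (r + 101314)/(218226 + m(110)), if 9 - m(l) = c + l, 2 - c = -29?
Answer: 47790335608/109047 ≈ 4.3825e+5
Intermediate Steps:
c = 31 (c = 2 - 1*(-29) = 2 + 29 = 31)
r = 13440 (r = -240*(-56) = 13440)
m(l) = -22 - l (m(l) = 9 - (31 + l) = 9 + (-31 - l) = -22 - l)
438255 - (r + 101314)/(218226 + m(110)) = 438255 - (13440 + 101314)/(218226 + (-22 - 1*110)) = 438255 - 114754/(218226 + (-22 - 110)) = 438255 - 114754/(218226 - 132) = 438255 - 114754/218094 = 438255 - 1*57377/109047 = 438255 - 57377/109047 = 47790335608/109047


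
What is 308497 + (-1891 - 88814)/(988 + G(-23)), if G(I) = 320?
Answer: 134474457/436 ≈ 3.0843e+5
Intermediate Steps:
308497 + (-1891 - 88814)/(988 + G(-23)) = 308497 + (-1891 - 88814)/(988 + 320) = 308497 - 90705/1308 = 308497 - 90705*1/1308 = 308497 - 30235/436 = 134474457/436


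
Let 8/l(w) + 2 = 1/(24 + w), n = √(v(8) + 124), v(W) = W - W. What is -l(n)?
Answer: 7040/1713 - 16*√31/1713 ≈ 4.0577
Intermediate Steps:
v(W) = 0
n = 2*√31 (n = √(0 + 124) = √124 = 2*√31 ≈ 11.136)
l(w) = 8/(-2 + 1/(24 + w))
-l(n) = -8*(-24 - 2*√31)/(47 + 2*(2*√31)) = -8*(-24 - 2*√31)/(47 + 4*√31)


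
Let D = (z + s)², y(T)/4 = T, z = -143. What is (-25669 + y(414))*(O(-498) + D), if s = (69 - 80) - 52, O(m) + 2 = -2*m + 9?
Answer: -1043100707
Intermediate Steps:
O(m) = 7 - 2*m (O(m) = -2 + (-2*m + 9) = -2 + (9 - 2*m) = 7 - 2*m)
y(T) = 4*T
s = -63 (s = -11 - 52 = -63)
D = 42436 (D = (-143 - 63)² = (-206)² = 42436)
(-25669 + y(414))*(O(-498) + D) = (-25669 + 4*414)*((7 - 2*(-498)) + 42436) = (-25669 + 1656)*((7 + 996) + 42436) = -24013*(1003 + 42436) = -24013*43439 = -1043100707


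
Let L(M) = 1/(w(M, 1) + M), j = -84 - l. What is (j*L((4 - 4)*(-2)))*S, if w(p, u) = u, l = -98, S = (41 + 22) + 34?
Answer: 1358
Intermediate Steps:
S = 97 (S = 63 + 34 = 97)
j = 14 (j = -84 - 1*(-98) = -84 + 98 = 14)
L(M) = 1/(1 + M)
(j*L((4 - 4)*(-2)))*S = (14/(1 + (4 - 4)*(-2)))*97 = (14/(1 + 0*(-2)))*97 = (14/(1 + 0))*97 = (14/1)*97 = (14*1)*97 = 14*97 = 1358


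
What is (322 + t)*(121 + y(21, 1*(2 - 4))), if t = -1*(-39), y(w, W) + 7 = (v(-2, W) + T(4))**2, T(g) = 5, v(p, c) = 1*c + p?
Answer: 41515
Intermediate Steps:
v(p, c) = c + p
y(w, W) = -7 + (3 + W)**2 (y(w, W) = -7 + ((W - 2) + 5)**2 = -7 + ((-2 + W) + 5)**2 = -7 + (3 + W)**2)
t = 39
(322 + t)*(121 + y(21, 1*(2 - 4))) = (322 + 39)*(121 + (-7 + (3 + 1*(2 - 4))**2)) = 361*(121 + (-7 + (3 + 1*(-2))**2)) = 361*(121 + (-7 + (3 - 2)**2)) = 361*(121 + (-7 + 1**2)) = 361*(121 + (-7 + 1)) = 361*(121 - 6) = 361*115 = 41515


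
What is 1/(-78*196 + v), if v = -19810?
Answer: -1/35098 ≈ -2.8492e-5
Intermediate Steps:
1/(-78*196 + v) = 1/(-78*196 - 19810) = 1/(-15288 - 19810) = 1/(-35098) = -1/35098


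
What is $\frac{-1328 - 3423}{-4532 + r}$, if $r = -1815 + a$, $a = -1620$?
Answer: $\frac{4751}{7967} \approx 0.59633$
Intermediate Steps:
$r = -3435$ ($r = -1815 - 1620 = -3435$)
$\frac{-1328 - 3423}{-4532 + r} = \frac{-1328 - 3423}{-4532 - 3435} = - \frac{4751}{-7967} = \left(-4751\right) \left(- \frac{1}{7967}\right) = \frac{4751}{7967}$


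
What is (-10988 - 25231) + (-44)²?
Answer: -34283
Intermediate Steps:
(-10988 - 25231) + (-44)² = -36219 + 1936 = -34283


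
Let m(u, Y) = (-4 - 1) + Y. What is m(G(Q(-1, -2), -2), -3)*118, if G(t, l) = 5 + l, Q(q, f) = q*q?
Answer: -944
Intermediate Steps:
Q(q, f) = q**2
m(u, Y) = -5 + Y
m(G(Q(-1, -2), -2), -3)*118 = (-5 - 3)*118 = -8*118 = -944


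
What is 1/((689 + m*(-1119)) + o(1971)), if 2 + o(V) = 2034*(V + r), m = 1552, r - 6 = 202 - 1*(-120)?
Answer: 1/2940165 ≈ 3.4012e-7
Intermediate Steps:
r = 328 (r = 6 + (202 - 1*(-120)) = 6 + (202 + 120) = 6 + 322 = 328)
o(V) = 667150 + 2034*V (o(V) = -2 + 2034*(V + 328) = -2 + 2034*(328 + V) = -2 + (667152 + 2034*V) = 667150 + 2034*V)
1/((689 + m*(-1119)) + o(1971)) = 1/((689 + 1552*(-1119)) + (667150 + 2034*1971)) = 1/((689 - 1736688) + (667150 + 4009014)) = 1/(-1735999 + 4676164) = 1/2940165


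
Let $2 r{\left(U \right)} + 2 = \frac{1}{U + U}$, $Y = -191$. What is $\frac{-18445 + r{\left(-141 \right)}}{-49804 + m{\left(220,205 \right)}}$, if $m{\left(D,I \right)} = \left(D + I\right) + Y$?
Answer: $\frac{2080709}{5591496} \approx 0.37212$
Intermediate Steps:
$r{\left(U \right)} = -1 + \frac{1}{4 U}$ ($r{\left(U \right)} = -1 + \frac{1}{2 \left(U + U\right)} = -1 + \frac{1}{2 \cdot 2 U} = -1 + \frac{\frac{1}{2} \frac{1}{U}}{2} = -1 + \frac{1}{4 U}$)
$m{\left(D,I \right)} = -191 + D + I$ ($m{\left(D,I \right)} = \left(D + I\right) - 191 = -191 + D + I$)
$\frac{-18445 + r{\left(-141 \right)}}{-49804 + m{\left(220,205 \right)}} = \frac{-18445 + \frac{\frac{1}{4} - -141}{-141}}{-49804 + \left(-191 + 220 + 205\right)} = \frac{-18445 - \frac{\frac{1}{4} + 141}{141}}{-49804 + 234} = \frac{-18445 - \frac{565}{564}}{-49570} = \left(-18445 - \frac{565}{564}\right) \left(- \frac{1}{49570}\right) = \left(- \frac{10403545}{564}\right) \left(- \frac{1}{49570}\right) = \frac{2080709}{5591496}$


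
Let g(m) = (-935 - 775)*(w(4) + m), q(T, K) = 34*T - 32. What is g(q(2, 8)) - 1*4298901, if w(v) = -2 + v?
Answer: -4363881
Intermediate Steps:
q(T, K) = -32 + 34*T
g(m) = -3420 - 1710*m (g(m) = (-935 - 775)*((-2 + 4) + m) = -1710*(2 + m) = -3420 - 1710*m)
g(q(2, 8)) - 1*4298901 = (-3420 - 1710*(-32 + 34*2)) - 1*4298901 = (-3420 - 1710*(-32 + 68)) - 4298901 = (-3420 - 1710*36) - 4298901 = (-3420 - 61560) - 4298901 = -64980 - 4298901 = -4363881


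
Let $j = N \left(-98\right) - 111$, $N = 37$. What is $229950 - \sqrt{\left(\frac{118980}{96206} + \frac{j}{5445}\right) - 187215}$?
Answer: $229950 - \frac{i \sqrt{97468932263869990}}{721545} \approx 2.2995 \cdot 10^{5} - 432.68 i$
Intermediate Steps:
$j = -3737$ ($j = 37 \left(-98\right) - 111 = -3626 - 111 = -3737$)
$229950 - \sqrt{\left(\frac{118980}{96206} + \frac{j}{5445}\right) - 187215} = 229950 - \sqrt{\left(\frac{118980}{96206} - \frac{3737}{5445}\right) - 187215} = 229950 - \sqrt{\left(118980 \cdot \frac{1}{96206} - \frac{3737}{5445}\right) - 187215} = 229950 - \sqrt{\left(\frac{59490}{48103} - \frac{3737}{5445}\right) - 187215} = 229950 - \sqrt{\frac{13105649}{23810985} - 187215} = 229950 - \sqrt{- \frac{4457760451126}{23810985}} = 229950 - \frac{i \sqrt{97468932263869990}}{721545}$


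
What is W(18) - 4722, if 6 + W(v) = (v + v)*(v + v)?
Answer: -3432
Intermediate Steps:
W(v) = -6 + 4*v² (W(v) = -6 + (v + v)*(v + v) = -6 + (2*v)*(2*v) = -6 + 4*v²)
W(18) - 4722 = (-6 + 4*18²) - 4722 = (-6 + 4*324) - 4722 = (-6 + 1296) - 4722 = 1290 - 4722 = -3432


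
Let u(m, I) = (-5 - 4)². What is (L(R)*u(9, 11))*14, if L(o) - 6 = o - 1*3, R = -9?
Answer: -6804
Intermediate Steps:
u(m, I) = 81 (u(m, I) = (-9)² = 81)
L(o) = 3 + o (L(o) = 6 + (o - 1*3) = 6 + (o - 3) = 6 + (-3 + o) = 3 + o)
(L(R)*u(9, 11))*14 = ((3 - 9)*81)*14 = -6*81*14 = -486*14 = -6804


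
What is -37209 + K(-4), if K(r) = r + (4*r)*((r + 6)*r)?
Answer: -37085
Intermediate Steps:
K(r) = r + 4*r²*(6 + r) (K(r) = r + (4*r)*((6 + r)*r) = r + (4*r)*(r*(6 + r)) = r + 4*r²*(6 + r))
-37209 + K(-4) = -37209 - 4*(1 + 4*(-4)² + 24*(-4)) = -37209 - 4*(1 + 4*16 - 96) = -37209 - 4*(1 + 64 - 96) = -37209 - 4*(-31) = -37209 + 124 = -37085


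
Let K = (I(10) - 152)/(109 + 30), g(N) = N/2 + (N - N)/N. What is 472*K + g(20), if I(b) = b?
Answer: -65634/139 ≈ -472.19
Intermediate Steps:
g(N) = N/2 (g(N) = N*(½) + 0/N = N/2 + 0 = N/2)
K = -142/139 (K = (10 - 152)/(109 + 30) = -142/139 ≈ -1.0216)
472*K + g(20) = 472*(-142/139) + (½)*20 = -67024/139 + 10 = -65634/139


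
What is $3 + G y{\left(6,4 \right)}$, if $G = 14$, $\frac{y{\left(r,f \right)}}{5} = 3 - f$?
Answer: $-67$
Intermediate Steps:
$y{\left(r,f \right)} = 15 - 5 f$ ($y{\left(r,f \right)} = 5 \left(3 - f\right) = 15 - 5 f$)
$3 + G y{\left(6,4 \right)} = 3 + 14 \left(15 - 20\right) = 3 + 14 \left(-5\right) = 3 - 70 = -67$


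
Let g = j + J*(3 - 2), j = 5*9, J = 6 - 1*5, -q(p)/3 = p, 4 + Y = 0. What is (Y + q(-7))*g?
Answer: 782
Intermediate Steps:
Y = -4 (Y = -4 + 0 = -4)
q(p) = -3*p
J = 1 (J = 6 - 5 = 1)
j = 45
g = 46 (g = 45 + 1*(3 - 2) = 45 + 1*1 = 45 + 1 = 46)
(Y + q(-7))*g = (-4 - 3*(-7))*46 = (-4 + 21)*46 = 17*46 = 782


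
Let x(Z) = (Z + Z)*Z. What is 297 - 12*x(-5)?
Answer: -303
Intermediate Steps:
x(Z) = 2*Z² (x(Z) = (2*Z)*Z = 2*Z²)
297 - 12*x(-5) = 297 - 24*(-5)² = 297 - 24*25 = 297 - 12*50 = 297 - 600 = -303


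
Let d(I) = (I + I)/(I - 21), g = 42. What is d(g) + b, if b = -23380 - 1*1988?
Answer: -25364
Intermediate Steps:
d(I) = 2*I/(-21 + I) (d(I) = (2*I)/(-21 + I) = 2*I/(-21 + I))
b = -25368 (b = -23380 - 1988 = -25368)
d(g) + b = 2*42/(-21 + 42) - 25368 = 2*42/21 - 25368 = 2*42*(1/21) - 25368 = 4 - 25368 = -25364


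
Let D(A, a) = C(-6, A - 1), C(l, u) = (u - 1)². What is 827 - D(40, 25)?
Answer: -617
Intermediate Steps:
C(l, u) = (-1 + u)²
D(A, a) = (-2 + A)² (D(A, a) = (-1 + (A - 1))² = (-1 + (-1 + A))² = (-2 + A)²)
827 - D(40, 25) = 827 - (-2 + 40)² = 827 - 1*38² = 827 - 1*1444 = 827 - 1444 = -617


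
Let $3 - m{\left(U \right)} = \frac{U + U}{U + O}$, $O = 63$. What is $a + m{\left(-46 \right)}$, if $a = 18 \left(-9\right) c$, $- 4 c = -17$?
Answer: $- \frac{23123}{34} \approx -680.09$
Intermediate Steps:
$c = \frac{17}{4}$ ($c = \left(- \frac{1}{4}\right) \left(-17\right) = \frac{17}{4} \approx 4.25$)
$m{\left(U \right)} = 3 - \frac{2 U}{63 + U}$ ($m{\left(U \right)} = 3 - \frac{U + U}{U + 63} = 3 - \frac{2 U}{63 + U}$)
$a = - \frac{1377}{2}$ ($a = 18 \left(-9\right) \frac{17}{4} = \left(-162\right) \frac{17}{4} = - \frac{1377}{2} \approx -688.5$)
$a + m{\left(-46 \right)} = - \frac{1377}{2} + \frac{189 - 46}{63 - 46} = - \frac{1377}{2} + \frac{1}{17} \cdot 143 = - \frac{1377}{2} + \frac{143}{17} = - \frac{23123}{34}$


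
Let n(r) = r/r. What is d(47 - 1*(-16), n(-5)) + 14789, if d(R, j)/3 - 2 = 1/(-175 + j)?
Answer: 858109/58 ≈ 14795.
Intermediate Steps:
n(r) = 1
d(R, j) = 6 + 3/(-175 + j)
d(47 - 1*(-16), n(-5)) + 14789 = 3*(-349 + 2*1)/(-175 + 1) + 14789 = 3*(-349 + 2)/(-174) + 14789 = 3*(-1/174)*(-347) + 14789 = 347/58 + 14789 = 858109/58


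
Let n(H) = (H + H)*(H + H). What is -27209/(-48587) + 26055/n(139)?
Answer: 481250663/536428244 ≈ 0.89714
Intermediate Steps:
n(H) = 4*H² (n(H) = (2*H)*(2*H) = 4*H²)
-27209/(-48587) + 26055/n(139) = -27209/(-48587) + 26055/((4*139²)) = -27209*(-1/48587) + 26055/((4*19321)) = 3887/6941 + 26055/77284 = 481250663/536428244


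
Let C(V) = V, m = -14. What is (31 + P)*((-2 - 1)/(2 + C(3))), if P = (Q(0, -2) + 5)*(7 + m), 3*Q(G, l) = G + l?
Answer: -⅖ ≈ -0.40000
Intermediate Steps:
Q(G, l) = G/3 + l/3 (Q(G, l) = (G + l)/3 = G/3 + l/3)
P = -91/3 (P = (((⅓)*0 + (⅓)*(-2)) + 5)*(7 - 14) = ((0 - ⅔) + 5)*(-7) = (-⅔ + 5)*(-7) = (13/3)*(-7) = -91/3 ≈ -30.333)
(31 + P)*((-2 - 1)/(2 + C(3))) = (31 - 91/3)*((-2 - 1)/(2 + 3)) = 2*(-3/5)/3 = 2*(-3*⅕)/3 = (⅔)*(-⅗) = -⅖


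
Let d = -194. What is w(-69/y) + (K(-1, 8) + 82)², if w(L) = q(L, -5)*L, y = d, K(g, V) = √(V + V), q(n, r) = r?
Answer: 1434479/194 ≈ 7394.2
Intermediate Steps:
K(g, V) = √2*√V (K(g, V) = √(2*V) = √2*√V)
y = -194
w(L) = -5*L
w(-69/y) + (K(-1, 8) + 82)² = -(-345)/(-194) + (√2*√8 + 82)² = -(-345)*(-1)/194 + (√2*(2*√2) + 82)² = -5*69/194 + (4 + 82)² = -345/194 + 86² = -345/194 + 7396 = 1434479/194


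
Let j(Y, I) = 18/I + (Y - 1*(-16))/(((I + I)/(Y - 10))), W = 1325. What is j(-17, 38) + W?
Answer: 100763/76 ≈ 1325.8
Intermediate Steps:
j(Y, I) = 18/I + (-10 + Y)*(16 + Y)/(2*I) (j(Y, I) = 18/I + (Y + 16)/(((2*I)/(-10 + Y))) = 18/I + (16 + Y)/((2*I/(-10 + Y))) = 18/I + (16 + Y)*((-10 + Y)/(2*I)) = 18/I + (-10 + Y)*(16 + Y)/(2*I))
j(-17, 38) + W = (1/2)*(-124 + (-17)**2 + 6*(-17))/38 + 1325 = (1/2)*(1/38)*(-124 + 289 - 102) + 1325 = (1/2)*(1/38)*63 + 1325 = 63/76 + 1325 = 100763/76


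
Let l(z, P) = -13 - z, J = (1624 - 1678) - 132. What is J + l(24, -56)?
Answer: -223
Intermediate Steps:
J = -186 (J = -54 - 132 = -186)
J + l(24, -56) = -186 + (-13 - 1*24) = -186 + (-13 - 24) = -186 - 37 = -223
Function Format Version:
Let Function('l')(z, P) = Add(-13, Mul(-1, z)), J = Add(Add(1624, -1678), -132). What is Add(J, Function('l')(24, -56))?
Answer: -223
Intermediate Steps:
J = -186 (J = Add(-54, -132) = -186)
Add(J, Function('l')(24, -56)) = Add(-186, Add(-13, Mul(-1, 24))) = Add(-186, Add(-13, -24)) = Add(-186, -37) = -223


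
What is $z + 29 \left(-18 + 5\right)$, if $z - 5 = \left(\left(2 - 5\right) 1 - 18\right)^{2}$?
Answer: $69$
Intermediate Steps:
$z = 446$ ($z = 5 + \left(\left(2 - 5\right) 1 - 18\right)^{2} = 5 + \left(\left(-3\right) 1 - 18\right)^{2} = 5 + \left(-3 - 18\right)^{2} = 5 + \left(-21\right)^{2} = 5 + 441 = 446$)
$z + 29 \left(-18 + 5\right) = 446 + 29 \left(-18 + 5\right) = 446 + 29 \left(-13\right) = 446 - 377 = 69$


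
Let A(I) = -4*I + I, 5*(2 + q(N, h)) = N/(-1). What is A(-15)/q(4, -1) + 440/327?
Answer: -67415/4578 ≈ -14.726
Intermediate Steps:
q(N, h) = -2 - N/5 (q(N, h) = -2 + (N/(-1))/5 = -2 + (N*(-1))/5 = -2 + (-N)/5 = -2 - N/5)
A(I) = -3*I
A(-15)/q(4, -1) + 440/327 = (-3*(-15))/(-2 - ⅕*4) + 440/327 = 45/(-2 - ⅘) + 440*(1/327) = 45/(-14/5) + 440/327 = 45*(-5/14) + 440/327 = -225/14 + 440/327 = -67415/4578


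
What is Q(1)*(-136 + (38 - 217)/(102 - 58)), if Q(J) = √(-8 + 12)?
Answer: -6163/22 ≈ -280.14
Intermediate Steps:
Q(J) = 2 (Q(J) = √4 = 2)
Q(1)*(-136 + (38 - 217)/(102 - 58)) = 2*(-136 + (38 - 217)/(102 - 58)) = 2*(-136 - 179/44) = 2*(-6163/44) = -6163/22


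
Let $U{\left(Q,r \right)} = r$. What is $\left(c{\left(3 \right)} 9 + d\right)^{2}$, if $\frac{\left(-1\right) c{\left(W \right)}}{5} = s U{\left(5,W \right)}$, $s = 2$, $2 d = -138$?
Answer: $114921$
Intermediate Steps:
$d = -69$ ($d = \frac{1}{2} \left(-138\right) = -69$)
$c{\left(W \right)} = - 10 W$ ($c{\left(W \right)} = - 5 \cdot 2 W = - 10 W$)
$\left(c{\left(3 \right)} 9 + d\right)^{2} = \left(\left(-10\right) 3 \cdot 9 - 69\right)^{2} = \left(\left(-30\right) 9 - 69\right)^{2} = \left(-270 - 69\right)^{2} = \left(-339\right)^{2} = 114921$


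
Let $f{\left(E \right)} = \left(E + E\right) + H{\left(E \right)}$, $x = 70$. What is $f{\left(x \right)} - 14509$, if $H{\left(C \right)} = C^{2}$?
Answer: $-9469$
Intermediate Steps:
$f{\left(E \right)} = E^{2} + 2 E$ ($f{\left(E \right)} = \left(E + E\right) + E^{2} = 2 E + E^{2} = E^{2} + 2 E$)
$f{\left(x \right)} - 14509 = 70 \left(2 + 70\right) - 14509 = 70 \cdot 72 - 14509 = 5040 - 14509 = -9469$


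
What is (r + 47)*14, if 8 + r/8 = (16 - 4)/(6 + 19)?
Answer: -4606/25 ≈ -184.24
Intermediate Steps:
r = -1504/25 (r = -64 + 8*((16 - 4)/(6 + 19)) = -64 + 8*(12/25) = -64 + 96/25 = -1504/25 ≈ -60.160)
(r + 47)*14 = (-1504/25 + 47)*14 = -329/25*14 = -4606/25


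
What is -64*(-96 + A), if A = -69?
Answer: 10560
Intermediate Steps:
-64*(-96 + A) = -64*(-96 - 69) = -64*(-165) = 10560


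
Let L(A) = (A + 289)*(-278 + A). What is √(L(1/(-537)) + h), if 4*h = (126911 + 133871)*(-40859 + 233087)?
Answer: √3613932652975702/537 ≈ 1.1195e+5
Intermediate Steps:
h = 12532400574 (h = ((126911 + 133871)*(-40859 + 233087))/4 = (260782*192228)/4 = (¼)*50129602296 = 12532400574)
L(A) = (-278 + A)*(289 + A) (L(A) = (289 + A)*(-278 + A) = (-278 + A)*(289 + A))
√(L(1/(-537)) + h) = √((-80342 + (1/(-537))² + 11/(-537)) + 12532400574) = √((-80342 + (-1/537)² + 11*(-1/537)) + 12532400574) = √((-80342 + 1/288369 - 11/537) + 12532400574) = √(-23168148104/288369 + 12532400574) = √(3613932652975702/288369) = √3613932652975702/537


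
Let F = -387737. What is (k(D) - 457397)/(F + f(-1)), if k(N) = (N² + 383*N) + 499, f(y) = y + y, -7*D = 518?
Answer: 479764/387739 ≈ 1.2373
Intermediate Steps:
D = -74 (D = -⅐*518 = -74)
f(y) = 2*y
k(N) = 499 + N² + 383*N
(k(D) - 457397)/(F + f(-1)) = ((499 + (-74)² + 383*(-74)) - 457397)/(-387737 + 2*(-1)) = ((499 + 5476 - 28342) - 457397)/(-387737 - 2) = (-22367 - 457397)/(-387739) = -479764*(-1/387739) = 479764/387739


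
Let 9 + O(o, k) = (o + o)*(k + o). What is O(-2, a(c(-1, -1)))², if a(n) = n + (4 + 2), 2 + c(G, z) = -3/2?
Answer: 121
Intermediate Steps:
c(G, z) = -7/2 (c(G, z) = -2 - 3/2 = -7/2)
a(n) = 6 + n (a(n) = n + 6 = 6 + n)
O(o, k) = -9 + 2*o*(k + o) (O(o, k) = -9 + (o + o)*(k + o) = -9 + (2*o)*(k + o) = -9 + 2*o*(k + o))
O(-2, a(c(-1, -1)))² = (-9 + 2*(-2)² + 2*(6 - 7/2)*(-2))² = (-9 + 2*4 + 2*(5/2)*(-2))² = (-9 + 8 - 10)² = (-11)² = 121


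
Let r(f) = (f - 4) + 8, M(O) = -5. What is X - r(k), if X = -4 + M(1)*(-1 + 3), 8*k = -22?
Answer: -61/4 ≈ -15.250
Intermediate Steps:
k = -11/4 (k = (1/8)*(-22) = -11/4 ≈ -2.7500)
r(f) = 4 + f (r(f) = (-4 + f) + 8 = 4 + f)
X = -14 (X = -4 - 5*(-1 + 3) = -4 - 5*2 = -4 - 10 = -14)
X - r(k) = -14 - (4 - 11/4) = -14 - 1*5/4 = -14 - 5/4 = -61/4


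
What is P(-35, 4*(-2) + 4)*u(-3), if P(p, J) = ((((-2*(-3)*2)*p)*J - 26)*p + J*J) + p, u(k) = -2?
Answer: 115818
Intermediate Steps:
P(p, J) = p + J² + p*(-26 + 12*J*p) (P(p, J) = ((((6*2)*p)*J - 26)*p + J²) + p = (((12*p)*J - 26)*p + J²) + p = ((12*J*p - 26)*p + J²) + p = ((-26 + 12*J*p)*p + J²) + p = (p*(-26 + 12*J*p) + J²) + p = (J² + p*(-26 + 12*J*p)) + p = p + J² + p*(-26 + 12*J*p))
P(-35, 4*(-2) + 4)*u(-3) = ((4*(-2) + 4)² - 25*(-35) + 12*(4*(-2) + 4)*(-35)²)*(-2) = ((-8 + 4)² + 875 + 12*(-8 + 4)*1225)*(-2) = ((-4)² + 875 + 12*(-4)*1225)*(-2) = (16 + 875 - 58800)*(-2) = -57909*(-2) = 115818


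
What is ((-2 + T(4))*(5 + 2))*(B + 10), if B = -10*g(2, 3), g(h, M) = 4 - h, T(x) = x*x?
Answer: -980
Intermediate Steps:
T(x) = x**2
B = -20 (B = -10*(4 - 1*2) = -10*(4 - 2) = -10*2 = -5*4 = -20)
((-2 + T(4))*(5 + 2))*(B + 10) = ((-2 + 4**2)*(5 + 2))*(-20 + 10) = ((-2 + 16)*7)*(-10) = (14*7)*(-10) = 98*(-10) = -980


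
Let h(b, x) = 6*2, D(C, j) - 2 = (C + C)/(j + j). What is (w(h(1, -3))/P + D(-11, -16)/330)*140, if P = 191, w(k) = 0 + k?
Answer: 501011/50424 ≈ 9.9360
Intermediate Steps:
D(C, j) = 2 + C/j (D(C, j) = 2 + (C + C)/(j + j) = 2 + (2*C)/((2*j)) = 2 + (2*C)*(1/(2*j)) = 2 + C/j)
h(b, x) = 12
w(k) = k
(w(h(1, -3))/P + D(-11, -16)/330)*140 = (12/191 + (2 - 11/(-16))/330)*140 = (12*(1/191) + (2 - 11*(-1/16))*(1/330))*140 = (12/191 + (2 + 11/16)*(1/330))*140 = (12/191 + (43/16)*(1/330))*140 = (12/191 + 43/5280)*140 = (71573/1008480)*140 = 501011/50424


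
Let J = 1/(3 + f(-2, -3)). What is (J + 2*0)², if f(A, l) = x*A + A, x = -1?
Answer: ⅑ ≈ 0.11111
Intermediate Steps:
f(A, l) = 0 (f(A, l) = -A + A = 0)
J = ⅓ (J = 1/(3 + 0) = 1/3 = ⅓ ≈ 0.33333)
(J + 2*0)² = (⅓ + 2*0)² = (⅓ + 0)² = (⅓)² = ⅑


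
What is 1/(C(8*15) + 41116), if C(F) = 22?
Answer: 1/41138 ≈ 2.4308e-5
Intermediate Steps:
1/(C(8*15) + 41116) = 1/(22 + 41116) = 1/41138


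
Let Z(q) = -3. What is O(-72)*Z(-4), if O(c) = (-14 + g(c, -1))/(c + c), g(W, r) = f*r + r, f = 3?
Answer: -3/8 ≈ -0.37500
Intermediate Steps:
g(W, r) = 4*r (g(W, r) = 3*r + r = 4*r)
O(c) = -9/c (O(c) = (-14 + 4*(-1))/(c + c) = (-14 - 4)/((2*c)) = -9/c)
O(-72)*Z(-4) = -9/(-72)*(-3) = -9*(-1/72)*(-3) = (1/8)*(-3) = -3/8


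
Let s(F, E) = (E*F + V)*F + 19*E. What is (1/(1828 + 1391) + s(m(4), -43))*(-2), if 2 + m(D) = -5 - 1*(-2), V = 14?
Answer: 12631354/3219 ≈ 3924.0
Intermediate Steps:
m(D) = -5 (m(D) = -2 + (-5 - 1*(-2)) = -2 + (-5 + 2) = -2 - 3 = -5)
s(F, E) = 19*E + F*(14 + E*F) (s(F, E) = (E*F + 14)*F + 19*E = (14 + E*F)*F + 19*E = F*(14 + E*F) + 19*E = 19*E + F*(14 + E*F))
(1/(1828 + 1391) + s(m(4), -43))*(-2) = (1/(1828 + 1391) + (14*(-5) + 19*(-43) - 43*(-5)²))*(-2) = (1/3219 + (-70 - 817 - 43*25))*(-2) = (1/3219 + (-70 - 817 - 1075))*(-2) = (1/3219 - 1962)*(-2) = -6315677/3219*(-2) = 12631354/3219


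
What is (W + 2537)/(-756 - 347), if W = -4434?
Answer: 1897/1103 ≈ 1.7199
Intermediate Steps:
(W + 2537)/(-756 - 347) = (-4434 + 2537)/(-756 - 347) = -1897/(-1103) = -1897*(-1/1103) = 1897/1103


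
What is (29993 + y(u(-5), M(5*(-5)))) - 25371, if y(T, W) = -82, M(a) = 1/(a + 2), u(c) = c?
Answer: 4540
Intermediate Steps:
M(a) = 1/(2 + a)
(29993 + y(u(-5), M(5*(-5)))) - 25371 = (29993 - 82) - 25371 = 29911 - 25371 = 4540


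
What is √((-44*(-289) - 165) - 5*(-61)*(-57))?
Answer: I*√4834 ≈ 69.527*I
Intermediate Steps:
√((-44*(-289) - 165) - 5*(-61)*(-57)) = √((12716 - 165) + 305*(-57)) = √(12551 - 17385) = √(-4834) = I*√4834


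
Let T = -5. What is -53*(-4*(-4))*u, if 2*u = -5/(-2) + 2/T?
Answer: -4452/5 ≈ -890.40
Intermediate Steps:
u = 21/20 (u = (-5/(-2) + 2/(-5))/2 = (-5*(-½) + 2*(-⅕))/2 = (5/2 - ⅖)/2 = (½)*(21/10) = 21/20 ≈ 1.0500)
-53*(-4*(-4))*u = -53*(-4*(-4))*21/20 = -848*21/20 = -53*84/5 = -4452/5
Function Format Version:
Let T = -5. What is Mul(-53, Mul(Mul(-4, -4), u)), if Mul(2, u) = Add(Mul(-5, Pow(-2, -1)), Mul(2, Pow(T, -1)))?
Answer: Rational(-4452, 5) ≈ -890.40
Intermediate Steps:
u = Rational(21, 20) (u = Mul(Rational(1, 2), Add(Mul(-5, Pow(-2, -1)), Mul(2, Pow(-5, -1)))) = Mul(Rational(1, 2), Add(Mul(-5, Rational(-1, 2)), Mul(2, Rational(-1, 5)))) = Mul(Rational(1, 2), Add(Rational(5, 2), Rational(-2, 5))) = Mul(Rational(1, 2), Rational(21, 10)) = Rational(21, 20) ≈ 1.0500)
Mul(-53, Mul(Mul(-4, -4), u)) = Mul(-53, Mul(Mul(-4, -4), Rational(21, 20))) = Mul(-53, Mul(16, Rational(21, 20))) = Mul(-53, Rational(84, 5)) = Rational(-4452, 5)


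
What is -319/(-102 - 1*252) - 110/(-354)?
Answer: 143/118 ≈ 1.2119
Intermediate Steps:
-319/(-102 - 1*252) - 110/(-354) = -319/(-102 - 252) - 110*(-1/354) = -319/(-354) + 55/177 = -319*(-1/354) + 55/177 = 319/354 + 55/177 = 143/118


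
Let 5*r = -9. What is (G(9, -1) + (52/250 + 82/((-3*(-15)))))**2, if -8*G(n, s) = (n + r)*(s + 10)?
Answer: 186513649/5062500 ≈ 36.842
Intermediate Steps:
r = -9/5 (r = (1/5)*(-9) = -9/5 ≈ -1.8000)
G(n, s) = -(10 + s)*(-9/5 + n)/8 (G(n, s) = -(n - 9/5)*(s + 10)/8 = -(-9/5 + n)*(10 + s)/8 = -(10 + s)*(-9/5 + n)/8)
(G(9, -1) + (52/250 + 82/((-3*(-15)))))**2 = ((9/4 - 5/4*9 + (9/40)*(-1) - 1/8*9*(-1)) + (52/250 + 82/((-3*(-15)))))**2 = ((9/4 - 45/4 - 9/40 + 9/8) + (52*(1/250) + 82/45))**2 = (-81/10 + (26/125 + 82*(1/45)))**2 = (-81/10 + (26/125 + 82/45))**2 = (-81/10 + 2284/1125)**2 = (-13657/2250)**2 = 186513649/5062500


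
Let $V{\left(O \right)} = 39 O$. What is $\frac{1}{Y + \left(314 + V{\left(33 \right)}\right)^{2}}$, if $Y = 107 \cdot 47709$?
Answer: $\frac{1}{7668064} \approx 1.3041 \cdot 10^{-7}$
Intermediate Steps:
$Y = 5104863$
$\frac{1}{Y + \left(314 + V{\left(33 \right)}\right)^{2}} = \frac{1}{5104863 + \left(314 + 39 \cdot 33\right)^{2}} = \frac{1}{5104863 + \left(314 + 1287\right)^{2}} = \frac{1}{5104863 + 1601^{2}} = \frac{1}{5104863 + 2563201} = \frac{1}{7668064}$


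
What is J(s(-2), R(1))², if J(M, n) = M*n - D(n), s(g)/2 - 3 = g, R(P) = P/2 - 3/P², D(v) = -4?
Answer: 1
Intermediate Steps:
R(P) = P/2 - 3/P² (R(P) = P*(½) - 3/P² = P/2 - 3/P²)
s(g) = 6 + 2*g
J(M, n) = 4 + M*n (J(M, n) = M*n - 1*(-4) = M*n + 4 = 4 + M*n)
J(s(-2), R(1))² = (4 + (6 + 2*(-2))*((½)*1 - 3/1²))² = (4 + (6 - 4)*(½ - 3*1))² = (4 + 2*(½ - 3))² = (4 + 2*(-5/2))² = (4 - 5)² = (-1)² = 1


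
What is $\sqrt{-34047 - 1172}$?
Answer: $i \sqrt{35219} \approx 187.67 i$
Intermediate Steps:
$\sqrt{-34047 - 1172} = \sqrt{-35219} = i \sqrt{35219}$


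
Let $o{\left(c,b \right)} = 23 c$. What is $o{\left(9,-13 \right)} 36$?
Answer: $7452$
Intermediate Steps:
$o{\left(9,-13 \right)} 36 = 23 \cdot 9 \cdot 36 = 207 \cdot 36 = 7452$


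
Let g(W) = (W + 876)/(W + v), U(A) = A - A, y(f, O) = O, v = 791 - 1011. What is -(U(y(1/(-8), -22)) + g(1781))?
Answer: -2657/1561 ≈ -1.7021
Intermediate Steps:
v = -220
U(A) = 0
g(W) = (876 + W)/(-220 + W) (g(W) = (W + 876)/(W - 220) = (876 + W)/(-220 + W))
-(U(y(1/(-8), -22)) + g(1781)) = -(0 + (876 + 1781)/(-220 + 1781)) = -(0 + 2657/1561) = -1*2657/1561 = -2657/1561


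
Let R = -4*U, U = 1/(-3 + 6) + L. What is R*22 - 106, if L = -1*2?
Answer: 122/3 ≈ 40.667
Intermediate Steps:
L = -2
U = -5/3 (U = 1/(-3 + 6) - 2 = 1/3 - 2 = ⅓ - 2 = -5/3 ≈ -1.6667)
R = 20/3 (R = -4*(-5/3) = 20/3 ≈ 6.6667)
R*22 - 106 = (20/3)*22 - 106 = 440/3 - 106 = 122/3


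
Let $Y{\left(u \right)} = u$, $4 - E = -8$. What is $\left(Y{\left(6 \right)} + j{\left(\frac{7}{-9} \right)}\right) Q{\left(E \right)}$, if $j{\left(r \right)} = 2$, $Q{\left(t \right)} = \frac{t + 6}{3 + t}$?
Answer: $\frac{48}{5} \approx 9.6$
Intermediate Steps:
$E = 12$ ($E = 4 - -8 = 4 + 8 = 12$)
$Q{\left(t \right)} = \frac{6 + t}{3 + t}$
$\left(Y{\left(6 \right)} + j{\left(\frac{7}{-9} \right)}\right) Q{\left(E \right)} = \left(6 + 2\right) \frac{6 + 12}{3 + 12} = 8 \cdot \frac{1}{15} \cdot 18 = 8 \cdot \frac{6}{5} = \frac{48}{5}$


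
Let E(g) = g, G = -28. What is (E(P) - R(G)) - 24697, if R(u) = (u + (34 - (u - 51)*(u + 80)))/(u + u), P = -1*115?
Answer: -692679/28 ≈ -24739.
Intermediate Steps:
P = -115
R(u) = (34 + u - (-51 + u)*(80 + u))/(2*u) (R(u) = (u + (34 - (-51 + u)*(80 + u)))/((2*u)) = (u + (34 - (-51 + u)*(80 + u)))*(1/(2*u)) = (34 + u - (-51 + u)*(80 + u))*(1/(2*u)) = (34 + u - (-51 + u)*(80 + u))/(2*u))
(E(P) - R(G)) - 24697 = (-115 - (-14 + 2057/(-28) - 1/2*(-28))) - 24697 = (-115 - (-14 + 2057*(-1/28) + 14)) - 24697 = (-115 - (-14 - 2057/28 + 14)) - 24697 = (-115 - 1*(-2057/28)) - 24697 = (-115 + 2057/28) - 24697 = -1163/28 - 24697 = -692679/28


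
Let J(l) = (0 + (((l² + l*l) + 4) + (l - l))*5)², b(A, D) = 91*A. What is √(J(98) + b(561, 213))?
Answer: √9227574651 ≈ 96060.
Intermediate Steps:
J(l) = (20 + 10*l²)² (J(l) = (0 + (((l² + l²) + 4) + 0)*5)² = (0 + ((2*l² + 4) + 0)*5)² = (0 + ((4 + 2*l²) + 0)*5)² = (0 + (4 + 2*l²)*5)² = (0 + (20 + 10*l²))² = (20 + 10*l²)²)
√(J(98) + b(561, 213)) = √(100*(2 + 98²)² + 91*561) = √(100*(2 + 9604)² + 51051) = √(100*9606² + 51051) = √(100*92275236 + 51051) = √(9227523600 + 51051) = √9227574651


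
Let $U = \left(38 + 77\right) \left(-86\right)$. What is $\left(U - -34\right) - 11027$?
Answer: $-20883$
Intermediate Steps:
$U = -9890$ ($U = 115 \left(-86\right) = -9890$)
$\left(U - -34\right) - 11027 = \left(-9890 - -34\right) - 11027 = \left(-9890 + 34\right) - 11027 = -9856 - 11027 = -20883$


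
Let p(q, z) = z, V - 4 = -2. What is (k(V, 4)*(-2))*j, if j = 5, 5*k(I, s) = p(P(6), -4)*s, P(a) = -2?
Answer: 32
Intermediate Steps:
V = 2 (V = 4 - 2 = 2)
k(I, s) = -4*s/5 (k(I, s) = (-4*s)/5 = -4*s/5)
(k(V, 4)*(-2))*j = (-⅘*4*(-2))*5 = -16/5*(-2)*5 = (32/5)*5 = 32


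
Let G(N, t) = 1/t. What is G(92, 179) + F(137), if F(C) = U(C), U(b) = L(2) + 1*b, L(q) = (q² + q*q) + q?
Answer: 26314/179 ≈ 147.01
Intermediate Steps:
L(q) = q + 2*q² (L(q) = (q² + q²) + q = 2*q² + q = q + 2*q²)
U(b) = 10 + b (U(b) = 2*(1 + 2*2) + 1*b = 2*(1 + 4) + b = 2*5 + b = 10 + b)
F(C) = 10 + C
G(92, 179) + F(137) = 1/179 + (10 + 137) = 1/179 + 147 = 26314/179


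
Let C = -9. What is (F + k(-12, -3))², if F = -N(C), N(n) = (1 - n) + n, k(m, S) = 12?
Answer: 121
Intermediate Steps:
N(n) = 1
F = -1 (F = -1*1 = -1)
(F + k(-12, -3))² = (-1 + 12)² = 11² = 121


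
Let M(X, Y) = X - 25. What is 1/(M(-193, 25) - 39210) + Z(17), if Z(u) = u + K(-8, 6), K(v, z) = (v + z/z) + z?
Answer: 630847/39428 ≈ 16.000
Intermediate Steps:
M(X, Y) = -25 + X
K(v, z) = 1 + v + z (K(v, z) = (v + 1) + z = (1 + v) + z = 1 + v + z)
Z(u) = -1 + u (Z(u) = u + (1 - 8 + 6) = u - 1 = -1 + u)
1/(M(-193, 25) - 39210) + Z(17) = 1/((-25 - 193) - 39210) + (-1 + 17) = 1/(-218 - 39210) + 16 = 1/(-39428) + 16 = -1/39428 + 16 = 630847/39428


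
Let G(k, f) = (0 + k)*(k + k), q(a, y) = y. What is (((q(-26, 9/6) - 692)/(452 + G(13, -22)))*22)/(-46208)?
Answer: 15191/36504320 ≈ 0.00041614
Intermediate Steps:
G(k, f) = 2*k**2 (G(k, f) = k*(2*k) = 2*k**2)
(((q(-26, 9/6) - 692)/(452 + G(13, -22)))*22)/(-46208) = (((9/6 - 692)/(452 + 2*13**2))*22)/(-46208) = (((9*(1/6) - 692)/(452 + 2*169))*22)*(-1/46208) = (((3/2 - 692)/(452 + 338))*22)*(-1/46208) = (-1381/2/790*22)*(-1/46208) = (-1381/2*1/790*22)*(-1/46208) = -1381/1580*22*(-1/46208) = -15191/790*(-1/46208) = 15191/36504320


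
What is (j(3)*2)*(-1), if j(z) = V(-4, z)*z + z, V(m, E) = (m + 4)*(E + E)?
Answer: -6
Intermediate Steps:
V(m, E) = 2*E*(4 + m) (V(m, E) = (4 + m)*(2*E) = 2*E*(4 + m))
j(z) = z (j(z) = (2*z*(4 - 4))*z + z = (2*z*0)*z + z = 0*z + z = 0 + z = z)
(j(3)*2)*(-1) = (3*2)*(-1) = 6*(-1) = -6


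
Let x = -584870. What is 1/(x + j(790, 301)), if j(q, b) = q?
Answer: -1/584080 ≈ -1.7121e-6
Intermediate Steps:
1/(x + j(790, 301)) = 1/(-584870 + 790) = 1/(-584080) = -1/584080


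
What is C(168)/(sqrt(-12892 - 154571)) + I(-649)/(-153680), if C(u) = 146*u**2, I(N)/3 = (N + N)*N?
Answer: -1263603/76840 - 1373568*I*sqrt(18607)/18607 ≈ -16.445 - 10070.0*I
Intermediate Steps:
I(N) = 6*N**2 (I(N) = 3*((N + N)*N) = 3*((2*N)*N) = 3*(2*N**2) = 6*N**2)
C(168)/(sqrt(-12892 - 154571)) + I(-649)/(-153680) = (146*168**2)/(sqrt(-12892 - 154571)) + (6*(-649)**2)/(-153680) = (146*28224)/(sqrt(-167463)) + (6*421201)*(-1/153680) = 4120704/((3*I*sqrt(18607))) + 2527206*(-1/153680) = 4120704*(-I*sqrt(18607)/55821) - 1263603/76840 = -1373568*I*sqrt(18607)/18607 - 1263603/76840 = -1263603/76840 - 1373568*I*sqrt(18607)/18607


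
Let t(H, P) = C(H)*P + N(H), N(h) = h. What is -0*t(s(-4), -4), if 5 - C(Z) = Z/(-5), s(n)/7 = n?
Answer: 0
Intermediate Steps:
s(n) = 7*n
C(Z) = 5 + Z/5 (C(Z) = 5 - Z/(-5) = 5 - Z*(-1)/5 = 5 - (-1)*Z/5 = 5 + Z/5)
t(H, P) = H + P*(5 + H/5) (t(H, P) = (5 + H/5)*P + H = P*(5 + H/5) + H = H + P*(5 + H/5))
-0*t(s(-4), -4) = -0*(7*(-4) + (⅕)*(-4)*(25 + 7*(-4))) = -0*(-28 + (⅕)*(-4)*(25 - 28)) = -0*(-28 + (⅕)*(-4)*(-3)) = -0*(-28 + 12/5) = -0*(-128)/5 = -91*0 = 0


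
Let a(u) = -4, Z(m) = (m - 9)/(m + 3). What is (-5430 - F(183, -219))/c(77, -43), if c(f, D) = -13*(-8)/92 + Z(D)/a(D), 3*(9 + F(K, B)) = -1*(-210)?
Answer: -265880/39 ≈ -6817.4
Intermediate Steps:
F(K, B) = 61 (F(K, B) = -9 + (-1*(-210))/3 = -9 + (⅓)*210 = -9 + 70 = 61)
Z(m) = (-9 + m)/(3 + m)
c(f, D) = 26/23 - (-9 + D)/(4*(3 + D)) (c(f, D) = -13*(-8)/92 + ((-9 + D)/(3 + D))/(-4) = 104*(1/92) + ((-9 + D)/(3 + D))*(-¼) = 26/23 - (-9 + D)/(4*(3 + D)))
(-5430 - F(183, -219))/c(77, -43) = (-5430 - 1*61)/((3*(173 + 27*(-43))/(92*(3 - 43)))) = (-5430 - 61)/(((3/92)*(173 - 1161)/(-40))) = -5491/((3/92)*(-1/40)*(-988)) = -5491/741/920 = -5491*920/741 = -265880/39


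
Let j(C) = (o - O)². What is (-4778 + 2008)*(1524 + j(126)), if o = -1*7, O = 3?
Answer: -4498480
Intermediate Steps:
o = -7
j(C) = 100 (j(C) = (-7 - 1*3)² = (-7 - 3)² = (-10)² = 100)
(-4778 + 2008)*(1524 + j(126)) = (-4778 + 2008)*(1524 + 100) = -2770*1624 = -4498480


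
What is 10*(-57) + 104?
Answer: -466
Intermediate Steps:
10*(-57) + 104 = -570 + 104 = -466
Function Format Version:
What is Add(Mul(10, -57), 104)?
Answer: -466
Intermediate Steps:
Add(Mul(10, -57), 104) = Add(-570, 104) = -466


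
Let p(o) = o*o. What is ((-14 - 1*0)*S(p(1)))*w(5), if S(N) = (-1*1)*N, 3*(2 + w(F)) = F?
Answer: -14/3 ≈ -4.6667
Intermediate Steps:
p(o) = o²
w(F) = -2 + F/3
S(N) = -N
((-14 - 1*0)*S(p(1)))*w(5) = ((-14 - 1*0)*(-1*1²))*(-2 + (⅓)*5) = ((-14 + 0)*(-1*1))*(-2 + 5/3) = -14*(-1)*(-⅓) = 14*(-⅓) = -14/3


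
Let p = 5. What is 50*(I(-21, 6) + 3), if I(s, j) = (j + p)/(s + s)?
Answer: 2875/21 ≈ 136.90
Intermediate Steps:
I(s, j) = (5 + j)/(2*s) (I(s, j) = (j + 5)/(s + s) = (5 + j)/((2*s)) = (5 + j)*(1/(2*s)) = (5 + j)/(2*s))
50*(I(-21, 6) + 3) = 50*((1/2)*(5 + 6)/(-21) + 3) = 50*((1/2)*(-1/21)*11 + 3) = 50*(-11/42 + 3) = 50*(115/42) = 2875/21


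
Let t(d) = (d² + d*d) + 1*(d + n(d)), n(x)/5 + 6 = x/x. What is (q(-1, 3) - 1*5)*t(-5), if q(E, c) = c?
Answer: -40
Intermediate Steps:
n(x) = -25 (n(x) = -30 + 5*(x/x) = -30 + 5*1 = -30 + 5 = -25)
t(d) = -25 + d + 2*d² (t(d) = (d² + d*d) + 1*(d - 25) = (d² + d²) + 1*(-25 + d) = 2*d² + (-25 + d) = -25 + d + 2*d²)
(q(-1, 3) - 1*5)*t(-5) = (3 - 1*5)*(-25 - 5 + 2*(-5)²) = (3 - 5)*(-25 - 5 + 2*25) = -2*(-25 - 5 + 50) = -2*20 = -40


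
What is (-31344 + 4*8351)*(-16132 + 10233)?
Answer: -12151940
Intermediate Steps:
(-31344 + 4*8351)*(-16132 + 10233) = (-31344 + 33404)*(-5899) = 2060*(-5899) = -12151940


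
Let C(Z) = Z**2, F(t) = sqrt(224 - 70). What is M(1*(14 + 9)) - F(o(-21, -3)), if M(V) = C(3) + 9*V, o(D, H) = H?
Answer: 216 - sqrt(154) ≈ 203.59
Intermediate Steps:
F(t) = sqrt(154)
M(V) = 9 + 9*V (M(V) = 3**2 + 9*V = 9 + 9*V)
M(1*(14 + 9)) - F(o(-21, -3)) = (9 + 9*(1*(14 + 9))) - sqrt(154) = (9 + 9*(1*23)) - sqrt(154) = (9 + 9*23) - sqrt(154) = (9 + 207) - sqrt(154) = 216 - sqrt(154)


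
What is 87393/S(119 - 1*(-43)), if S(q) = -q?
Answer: -29131/54 ≈ -539.46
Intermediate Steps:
87393/S(119 - 1*(-43)) = 87393/((-(119 - 1*(-43)))) = 87393/((-(119 + 43))) = 87393/((-1*162)) = 87393/(-162) = 87393*(-1/162) = -29131/54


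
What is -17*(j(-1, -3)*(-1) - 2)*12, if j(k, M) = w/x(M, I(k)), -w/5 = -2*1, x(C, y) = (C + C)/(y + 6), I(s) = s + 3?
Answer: -2312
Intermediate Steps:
I(s) = 3 + s
x(C, y) = 2*C/(6 + y) (x(C, y) = (2*C)/(6 + y) = 2*C/(6 + y))
w = 10 (w = -(-10) = -5*(-2) = 10)
j(k, M) = 5*(9 + k)/M (j(k, M) = 10/((2*M/(6 + (3 + k)))) = 10/((2*M/(9 + k))) = 10*((9 + k)/(2*M)) = 5*(9 + k)/M)
-17*(j(-1, -3)*(-1) - 2)*12 = -17*((5*(9 - 1)/(-3))*(-1) - 2)*12 = -17*((5*(-1/3)*8)*(-1) - 2)*12 = -17*(-40/3*(-1) - 2)*12 = -17*(40/3 - 2)*12 = -17*34/3*12 = -578/3*12 = -2312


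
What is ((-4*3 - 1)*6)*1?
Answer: -78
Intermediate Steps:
((-4*3 - 1)*6)*1 = ((-12 - 1)*6)*1 = -13*6*1 = -78*1 = -78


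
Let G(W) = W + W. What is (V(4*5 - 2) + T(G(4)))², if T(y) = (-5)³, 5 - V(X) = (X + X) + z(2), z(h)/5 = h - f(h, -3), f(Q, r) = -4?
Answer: 34596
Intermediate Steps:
z(h) = 20 + 5*h (z(h) = 5*(h - 1*(-4)) = 5*(h + 4) = 5*(4 + h) = 20 + 5*h)
G(W) = 2*W
V(X) = -25 - 2*X (V(X) = 5 - ((X + X) + (20 + 5*2)) = 5 - (2*X + (20 + 10)) = 5 - (2*X + 30) = 5 - (30 + 2*X) = 5 + (-30 - 2*X) = -25 - 2*X)
T(y) = -125
(V(4*5 - 2) + T(G(4)))² = ((-25 - 2*(4*5 - 2)) - 125)² = ((-25 - 2*(20 - 2)) - 125)² = ((-25 - 2*18) - 125)² = ((-25 - 36) - 125)² = (-61 - 125)² = (-186)² = 34596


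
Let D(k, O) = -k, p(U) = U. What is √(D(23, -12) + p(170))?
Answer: 7*√3 ≈ 12.124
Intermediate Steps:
√(D(23, -12) + p(170)) = √(-1*23 + 170) = √(-23 + 170) = √147 = 7*√3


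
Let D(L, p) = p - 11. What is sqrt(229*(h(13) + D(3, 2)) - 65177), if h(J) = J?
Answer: I*sqrt(64261) ≈ 253.5*I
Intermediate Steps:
D(L, p) = -11 + p
sqrt(229*(h(13) + D(3, 2)) - 65177) = sqrt(229*(13 + (-11 + 2)) - 65177) = sqrt(229*(13 - 9) - 65177) = sqrt(229*4 - 65177) = sqrt(916 - 65177) = sqrt(-64261) = I*sqrt(64261)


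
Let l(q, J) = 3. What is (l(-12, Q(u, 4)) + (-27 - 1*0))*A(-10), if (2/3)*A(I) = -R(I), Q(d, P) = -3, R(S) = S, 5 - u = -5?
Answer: -360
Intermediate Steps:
u = 10 (u = 5 - 1*(-5) = 5 + 5 = 10)
A(I) = -3*I/2 (A(I) = 3*(-I)/2 = -3*I/2)
(l(-12, Q(u, 4)) + (-27 - 1*0))*A(-10) = (3 + (-27 - 1*0))*(-3/2*(-10)) = (3 + (-27 + 0))*15 = (3 - 27)*15 = -24*15 = -360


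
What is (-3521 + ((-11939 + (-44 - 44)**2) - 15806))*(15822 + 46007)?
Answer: -1454341738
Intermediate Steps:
(-3521 + ((-11939 + (-44 - 44)**2) - 15806))*(15822 + 46007) = (-3521 + ((-11939 + (-88)**2) - 15806))*61829 = (-3521 + ((-11939 + 7744) - 15806))*61829 = (-3521 + (-4195 - 15806))*61829 = (-3521 - 20001)*61829 = -23522*61829 = -1454341738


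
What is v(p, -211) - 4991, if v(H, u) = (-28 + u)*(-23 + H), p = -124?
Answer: 30142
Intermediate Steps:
v(p, -211) - 4991 = (644 - 28*(-124) - 23*(-211) - 124*(-211)) - 4991 = (644 + 3472 + 4853 + 26164) - 4991 = 35133 - 4991 = 30142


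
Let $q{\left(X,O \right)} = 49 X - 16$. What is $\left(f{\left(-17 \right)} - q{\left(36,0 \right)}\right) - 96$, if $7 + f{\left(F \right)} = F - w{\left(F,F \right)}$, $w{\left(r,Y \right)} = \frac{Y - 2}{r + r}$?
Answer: $- \frac{63531}{34} \approx -1868.6$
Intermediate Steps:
$w{\left(r,Y \right)} = \frac{-2 + Y}{2 r}$
$q{\left(X,O \right)} = -16 + 49 X$
$f{\left(F \right)} = -7 + F - \frac{-2 + F}{2 F}$ ($f{\left(F \right)} = -7 + \left(F - \frac{-2 + F}{2 F}\right) = -7 + F - \frac{-2 + F}{2 F}$)
$\left(f{\left(-17 \right)} - q{\left(36,0 \right)}\right) - 96 = \left(\left(- \frac{15}{2} - 17 + \frac{1}{-17}\right) - \left(-16 + 49 \cdot 36\right)\right) - 96 = \left(\left(- \frac{15}{2} - 17 - \frac{1}{17}\right) - \left(-16 + 1764\right)\right) - 96 = \left(- \frac{835}{34} - 1748\right) - 96 = - \frac{60267}{34} - 96 = - \frac{63531}{34}$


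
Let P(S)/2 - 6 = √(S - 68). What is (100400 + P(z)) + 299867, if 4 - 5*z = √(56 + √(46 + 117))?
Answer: 400279 + 2*√(-1680 - 5*√(56 + √163))/5 ≈ 4.0028e+5 + 16.596*I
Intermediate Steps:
z = ⅘ - √(56 + √163)/5 (z = ⅘ - √(56 + √(46 + 117))/5 = ⅘ - √(56 + √163)/5 ≈ -0.85852)
P(S) = 12 + 2*√(-68 + S) (P(S) = 12 + 2*√(S - 68) = 12 + 2*√(-68 + S))
(100400 + P(z)) + 299867 = (100400 + (12 + 2*√(-68 + (⅘ - √(56 + √163)/5)))) + 299867 = (100400 + (12 + 2*√(-336/5 - √(56 + √163)/5))) + 299867 = (100412 + 2*√(-336/5 - √(56 + √163)/5)) + 299867 = 400279 + 2*√(-336/5 - √(56 + √163)/5)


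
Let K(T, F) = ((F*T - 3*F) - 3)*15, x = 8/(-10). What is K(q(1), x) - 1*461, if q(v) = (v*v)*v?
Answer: -482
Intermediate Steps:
q(v) = v³ (q(v) = v²*v = v³)
x = -⅘ (x = 8*(-⅒) = -⅘ ≈ -0.80000)
K(T, F) = -45 - 45*F + 15*F*T (K(T, F) = ((-3*F + F*T) - 3)*15 = (-3 - 3*F + F*T)*15 = -45 - 45*F + 15*F*T)
K(q(1), x) - 1*461 = (-45 - 45*(-⅘) + 15*(-⅘)*1³) - 1*461 = (-45 + 36 + 15*(-⅘)*1) - 461 = (-45 + 36 - 12) - 461 = -21 - 461 = -482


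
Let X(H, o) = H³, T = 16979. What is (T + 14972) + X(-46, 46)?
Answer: -65385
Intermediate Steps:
(T + 14972) + X(-46, 46) = (16979 + 14972) + (-46)³ = 31951 - 97336 = -65385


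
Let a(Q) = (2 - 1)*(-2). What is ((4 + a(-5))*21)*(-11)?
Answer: -462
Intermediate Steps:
a(Q) = -2 (a(Q) = 1*(-2) = -2)
((4 + a(-5))*21)*(-11) = ((4 - 2)*21)*(-11) = (2*21)*(-11) = 42*(-11) = -462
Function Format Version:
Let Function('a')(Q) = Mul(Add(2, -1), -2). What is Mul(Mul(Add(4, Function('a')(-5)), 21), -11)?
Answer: -462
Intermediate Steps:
Function('a')(Q) = -2 (Function('a')(Q) = Mul(1, -2) = -2)
Mul(Mul(Add(4, Function('a')(-5)), 21), -11) = Mul(Mul(Add(4, -2), 21), -11) = Mul(Mul(2, 21), -11) = Mul(42, -11) = -462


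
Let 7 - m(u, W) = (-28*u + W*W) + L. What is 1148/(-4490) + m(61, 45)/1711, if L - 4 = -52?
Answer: -1570304/3841195 ≈ -0.40881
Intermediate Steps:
L = -48 (L = 4 - 52 = -48)
m(u, W) = 55 - W² + 28*u (m(u, W) = 7 - ((-28*u + W*W) - 48) = 7 - ((-28*u + W²) - 48) = 7 - ((W² - 28*u) - 48) = 7 - (-48 + W² - 28*u) = 7 + (48 - W² + 28*u) = 55 - W² + 28*u)
1148/(-4490) + m(61, 45)/1711 = 1148/(-4490) + (55 - 1*45² + 28*61)/1711 = 1148*(-1/4490) + (55 - 1*2025 + 1708)*(1/1711) = -574/2245 + (55 - 2025 + 1708)*(1/1711) = -574/2245 - 262*1/1711 = -574/2245 - 262/1711 = -1570304/3841195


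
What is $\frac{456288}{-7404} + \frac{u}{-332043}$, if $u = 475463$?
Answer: $- \frac{12918963703}{204870531} \approx -63.059$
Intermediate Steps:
$\frac{456288}{-7404} + \frac{u}{-332043} = \frac{456288}{-7404} + \frac{475463}{-332043} = 456288 \left(- \frac{1}{7404}\right) + 475463 \left(- \frac{1}{332043}\right) = - \frac{38024}{617} - \frac{475463}{332043} = - \frac{12918963703}{204870531}$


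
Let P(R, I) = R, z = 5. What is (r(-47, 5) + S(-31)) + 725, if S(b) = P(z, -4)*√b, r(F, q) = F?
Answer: 678 + 5*I*√31 ≈ 678.0 + 27.839*I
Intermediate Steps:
S(b) = 5*√b
(r(-47, 5) + S(-31)) + 725 = (-47 + 5*√(-31)) + 725 = (-47 + 5*(I*√31)) + 725 = (-47 + 5*I*√31) + 725 = 678 + 5*I*√31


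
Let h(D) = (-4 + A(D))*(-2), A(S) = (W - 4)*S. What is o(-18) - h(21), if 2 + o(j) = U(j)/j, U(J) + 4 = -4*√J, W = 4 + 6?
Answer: 2180/9 + 2*I*√2/3 ≈ 242.22 + 0.94281*I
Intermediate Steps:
W = 10
A(S) = 6*S (A(S) = (10 - 4)*S = 6*S)
U(J) = -4 - 4*√J
o(j) = -2 + (-4 - 4*√j)/j
h(D) = 8 - 12*D (h(D) = (-4 + 6*D)*(-2) = 8 - 12*D)
o(-18) - h(21) = (-2 - 4/(-18) - (-2)*I*√2/3) - (8 - 12*21) = (-2 - 4*(-1/18) - (-2)*I*√2/3) - (8 - 252) = (-2 + 2/9 + 2*I*√2/3) - 1*(-244) = (-16/9 + 2*I*√2/3) + 244 = 2180/9 + 2*I*√2/3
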